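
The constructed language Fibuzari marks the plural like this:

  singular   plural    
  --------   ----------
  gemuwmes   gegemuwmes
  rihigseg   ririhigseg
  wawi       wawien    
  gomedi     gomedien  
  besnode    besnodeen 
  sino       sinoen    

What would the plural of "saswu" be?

saswuen

"saswu" ends in a vowel. The stems ending in a vowel (wawi → wawien, gomedi → gomedien, besnode → besnodeen) add -en.
So saswu → saswuen.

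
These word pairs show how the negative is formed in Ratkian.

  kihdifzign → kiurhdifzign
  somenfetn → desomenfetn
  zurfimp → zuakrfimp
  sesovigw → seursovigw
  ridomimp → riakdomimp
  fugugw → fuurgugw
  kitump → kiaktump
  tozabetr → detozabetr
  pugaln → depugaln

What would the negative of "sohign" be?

kihdifzign and pugaln both end in -n yet inflect differently (kiurhdifzign, depugaln), so the final letter is not what conditions the rule; the second-to-last letter is.
"sohign" has second-to-last letter 'g'. The stems whose second-to-last letter is 'g' (sesovigw → seursovigw, kihdifzign → kiurhdifzign, fugugw → fuurgugw) insert -ur- after the first vowel.
So sohign → sourhign.

sourhign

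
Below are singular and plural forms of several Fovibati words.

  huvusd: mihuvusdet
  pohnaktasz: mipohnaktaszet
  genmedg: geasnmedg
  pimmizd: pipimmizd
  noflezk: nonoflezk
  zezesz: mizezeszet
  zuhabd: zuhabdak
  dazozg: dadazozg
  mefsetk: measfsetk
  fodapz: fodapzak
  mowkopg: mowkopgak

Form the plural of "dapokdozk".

mowkopg and dazozg both end in -g yet inflect differently (mowkopgak, dadazozg), so the final letter is not what conditions the rule; the second-to-last letter is.
"dapokdozk" has second-to-last letter 'z'. The stems whose second-to-last letter is 'z' (noflezk → nonoflezk, dazozg → dadazozg, pimmizd → pipimmizd) repeat the first consonant+vowel as a prefix.
So dapokdozk → dadapokdozk.

dadapokdozk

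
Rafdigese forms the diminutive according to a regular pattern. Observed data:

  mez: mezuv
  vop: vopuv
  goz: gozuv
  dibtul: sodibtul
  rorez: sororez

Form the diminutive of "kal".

goz and rorez both end in -z yet inflect differently (gozuv, sororez), so the final letter is not what conditions the rule; the number of vowels is.
"kal" has 1 vowel. The stems with 1 vowel (goz → gozuv, mez → mezuv, vop → vopuv) add -uv.
So kal → kaluv.

kaluv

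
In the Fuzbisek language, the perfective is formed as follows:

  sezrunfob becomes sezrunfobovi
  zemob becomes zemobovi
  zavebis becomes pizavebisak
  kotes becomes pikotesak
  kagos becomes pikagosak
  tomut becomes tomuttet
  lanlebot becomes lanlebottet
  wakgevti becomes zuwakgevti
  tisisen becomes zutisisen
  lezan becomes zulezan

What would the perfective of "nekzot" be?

sezrunfob and kagos both have last vowel 'o' yet inflect differently (sezrunfobovi, pikagosak), so the last vowel is not what conditions the rule; the final letter is.
"nekzot" ends in -t. The stems ending in -t (tomut → tomuttet, lanlebot → lanlebottet) double the final consonant and add -et.
So nekzot → nekzottet.

nekzottet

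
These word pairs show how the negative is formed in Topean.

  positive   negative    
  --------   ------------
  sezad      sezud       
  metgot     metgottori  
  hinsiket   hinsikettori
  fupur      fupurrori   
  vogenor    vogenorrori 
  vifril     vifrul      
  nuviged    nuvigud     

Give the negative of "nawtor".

nawtorrori

"nawtor" ends in -r. The stems ending in -r (fupur → fupurrori, vogenor → vogenorrori) double the final consonant and add -ori.
So nawtor → nawtorrori.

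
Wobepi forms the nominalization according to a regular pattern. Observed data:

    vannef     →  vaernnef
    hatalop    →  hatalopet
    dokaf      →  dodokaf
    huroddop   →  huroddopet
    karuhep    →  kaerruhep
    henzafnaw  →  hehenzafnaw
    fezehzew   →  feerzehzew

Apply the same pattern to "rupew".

"rupew" has last vowel 'e'. The stems whose last vowel is 'e' (vannef → vaernnef, karuhep → kaerruhep, fezehzew → feerzehzew) insert -er- after the first vowel.
So rupew → ruerpew.

ruerpew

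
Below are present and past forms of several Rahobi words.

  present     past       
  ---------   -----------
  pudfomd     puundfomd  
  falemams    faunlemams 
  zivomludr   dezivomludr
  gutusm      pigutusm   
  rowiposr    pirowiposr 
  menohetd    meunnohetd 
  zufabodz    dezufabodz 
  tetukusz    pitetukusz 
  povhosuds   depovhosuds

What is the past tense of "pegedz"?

depegedz

tetukusz and zufabodz both end in -z yet inflect differently (pitetukusz, dezufabodz), so the final letter is not what conditions the rule; the second-to-last letter is.
"pegedz" has second-to-last letter 'd'. The stems whose second-to-last letter is 'd' (povhosuds → depovhosuds, zufabodz → dezufabodz, zivomludr → dezivomludr) add the prefix de-.
The other patterns: stems whose second-to-last letter is 's' add the prefix pi-; stems whose second-to-last letter is 'm' or 't' insert -un- after the first vowel.
So pegedz → depegedz.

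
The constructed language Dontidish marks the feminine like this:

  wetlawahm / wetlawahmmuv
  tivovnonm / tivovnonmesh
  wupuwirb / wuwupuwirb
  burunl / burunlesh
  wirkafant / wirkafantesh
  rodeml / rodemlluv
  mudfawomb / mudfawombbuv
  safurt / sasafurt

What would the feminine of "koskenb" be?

burunl and rodeml both end in -l yet inflect differently (burunlesh, rodemlluv), so the final letter is not what conditions the rule; the second-to-last letter is.
"koskenb" has second-to-last letter 'n'. The stems whose second-to-last letter is 'n' (burunl → burunlesh, tivovnonm → tivovnonmesh, wirkafant → wirkafantesh) add -esh.
The other patterns: stems whose second-to-last letter is 'h' or 'm' double the final consonant and add -uv; stems whose second-to-last letter is 'r' repeat the first consonant+vowel as a prefix.
So koskenb → koskenbesh.

koskenbesh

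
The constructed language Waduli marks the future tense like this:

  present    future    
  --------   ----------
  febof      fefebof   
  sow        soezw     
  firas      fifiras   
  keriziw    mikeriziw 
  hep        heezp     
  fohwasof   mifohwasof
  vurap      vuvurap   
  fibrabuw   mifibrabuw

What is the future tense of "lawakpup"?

"lawakpup" has 3 vowels. The stems with 3 vowels (keriziw → mikeriziw, fohwasof → mifohwasof, fibrabuw → mifibrabuw) add the prefix mi-.
So lawakpup → milawakpup.

milawakpup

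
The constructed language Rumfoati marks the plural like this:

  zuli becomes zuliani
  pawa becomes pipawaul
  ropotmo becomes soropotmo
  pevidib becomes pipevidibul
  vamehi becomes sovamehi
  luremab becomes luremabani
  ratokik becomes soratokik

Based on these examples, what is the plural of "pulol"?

pipulolul

pevidib and luremab both end in -b yet inflect differently (pipevidibul, luremabani), so the final letter is not what conditions the rule; the first letter is.
"pulol" begins with p-. The stems beginning with p- (pawa → pipawaul, pevidib → pipevidibul) add pi- … -ul around the stem.
The other patterns: stems beginning with r- or v- add the prefix so-; stems beginning with l- or z- add -ani.
So pulol → pipulolul.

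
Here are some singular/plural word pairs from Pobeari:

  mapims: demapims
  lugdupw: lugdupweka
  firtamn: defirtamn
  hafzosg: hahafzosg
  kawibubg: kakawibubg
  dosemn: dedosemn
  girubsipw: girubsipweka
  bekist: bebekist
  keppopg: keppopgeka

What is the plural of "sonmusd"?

keppopg and hafzosg both end in -g yet inflect differently (keppopgeka, hahafzosg), so the final letter is not what conditions the rule; the second-to-last letter is.
"sonmusd" has second-to-last letter 's'. The stems whose second-to-last letter is 's' (bekist → bebekist, hafzosg → hahafzosg) repeat the first consonant+vowel as a prefix.
So sonmusd → sosonmusd.

sosonmusd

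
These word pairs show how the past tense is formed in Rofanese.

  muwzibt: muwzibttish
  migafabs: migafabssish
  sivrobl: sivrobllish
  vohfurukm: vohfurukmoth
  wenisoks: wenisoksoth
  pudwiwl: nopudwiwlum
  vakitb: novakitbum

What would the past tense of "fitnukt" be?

migafabs and wenisoks both end in -s yet inflect differently (migafabssish, wenisoksoth), so the final letter is not what conditions the rule; the second-to-last letter is.
"fitnukt" has second-to-last letter 'k'. The stems whose second-to-last letter is 'k' (vohfurukm → vohfurukmoth, wenisoks → wenisoksoth) add -oth.
The other patterns: stems whose second-to-last letter is 'b' double the final consonant and add -ish; stems whose second-to-last letter is 't' or 'w' add no- … -um around the stem.
So fitnukt → fitnuktoth.

fitnuktoth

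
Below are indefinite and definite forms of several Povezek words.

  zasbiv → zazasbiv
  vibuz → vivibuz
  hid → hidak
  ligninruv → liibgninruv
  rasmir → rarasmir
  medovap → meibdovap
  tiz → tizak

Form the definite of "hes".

hesak

"hes" has 1 vowel. The stems with 1 vowel (tiz → tizak, hid → hidak) add -ak.
The other patterns: stems with 2 vowels repeat the first consonant+vowel as a prefix; stems with 3 vowels insert -ib- after the first vowel.
So hes → hesak.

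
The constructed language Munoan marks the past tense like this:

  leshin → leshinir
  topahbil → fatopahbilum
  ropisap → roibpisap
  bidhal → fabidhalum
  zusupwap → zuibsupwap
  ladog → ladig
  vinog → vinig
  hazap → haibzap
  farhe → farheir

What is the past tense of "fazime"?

fazimeir

bidhal and ropisap both have last vowel 'a' yet inflect differently (fabidhalum, roibpisap), so the last vowel is not what conditions the rule; the final letter is.
"fazime" ends in -e. The one such stem in the data (farhe → farheir) adds -ir, so the same rule applies.
The other patterns: stems ending in -l add fa- … -um around the stem; stems ending in -p insert -ib- after the first vowel; stems ending in -g change the last vowel to 'i'.
So fazime → fazimeir.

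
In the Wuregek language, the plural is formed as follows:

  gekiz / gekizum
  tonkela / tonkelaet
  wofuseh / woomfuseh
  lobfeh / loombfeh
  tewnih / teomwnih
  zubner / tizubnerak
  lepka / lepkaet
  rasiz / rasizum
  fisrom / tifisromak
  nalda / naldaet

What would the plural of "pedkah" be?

peomdkah

"pedkah" ends in -h. The stems ending in -h (wofuseh → woomfuseh, tewnih → teomwnih, lobfeh → loombfeh) insert -om- after the first vowel.
The other patterns: stems ending in -z add -um; stems ending in -a add -et; stems ending in -m or -r add ti- … -ak around the stem.
So pedkah → peomdkah.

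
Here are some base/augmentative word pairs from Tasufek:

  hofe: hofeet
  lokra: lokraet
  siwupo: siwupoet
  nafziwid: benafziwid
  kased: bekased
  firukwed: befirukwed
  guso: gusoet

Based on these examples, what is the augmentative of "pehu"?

pehuet

hofe and kased both have last vowel 'e' yet inflect differently (hofeet, bekased), so the last vowel is not what conditions the rule; whether the stem ends in a vowel or a consonant is.
"pehu" ends in a vowel. The stems ending in a vowel (lokra → lokraet, siwupo → siwupoet, guso → gusoet) add -et.
So pehu → pehuet.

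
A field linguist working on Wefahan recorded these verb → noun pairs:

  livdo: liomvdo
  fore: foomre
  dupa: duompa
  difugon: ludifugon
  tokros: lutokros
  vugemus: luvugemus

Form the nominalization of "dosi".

doomsi

livdo and difugon both have last vowel 'o' yet inflect differently (liomvdo, ludifugon), so the last vowel is not what conditions the rule; whether the stem ends in a vowel or a consonant is.
"dosi" ends in a vowel. The stems ending in a vowel (livdo → liomvdo, fore → foomre, dupa → duompa) insert -om- after the first vowel.
The other pattern: stems ending in a consonant add the prefix lu-.
So dosi → doomsi.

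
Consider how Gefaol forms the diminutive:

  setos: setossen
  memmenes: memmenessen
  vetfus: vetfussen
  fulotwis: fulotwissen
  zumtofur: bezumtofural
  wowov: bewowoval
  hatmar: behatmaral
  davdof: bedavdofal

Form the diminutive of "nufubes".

"nufubes" ends in -s. The stems ending in -s (setos → setossen, memmenes → memmenessen, vetfus → vetfussen) double the final consonant and add -en.
So nufubes → nufubessen.

nufubessen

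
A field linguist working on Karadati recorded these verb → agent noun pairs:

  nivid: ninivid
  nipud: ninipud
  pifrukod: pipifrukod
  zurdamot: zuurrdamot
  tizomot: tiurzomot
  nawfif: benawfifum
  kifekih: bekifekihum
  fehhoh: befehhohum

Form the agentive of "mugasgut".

pifrukod and zurdamot both have last vowel 'o' yet inflect differently (pipifrukod, zuurrdamot), so the last vowel is not what conditions the rule; the final letter is.
"mugasgut" ends in -t. The stems ending in -t (zurdamot → zuurrdamot, tizomot → tiurzomot) insert -ur- after the first vowel.
The other patterns: stems ending in -d repeat the first consonant+vowel as a prefix; stems ending in -f or -h add be- … -um around the stem.
So mugasgut → muurgasgut.

muurgasgut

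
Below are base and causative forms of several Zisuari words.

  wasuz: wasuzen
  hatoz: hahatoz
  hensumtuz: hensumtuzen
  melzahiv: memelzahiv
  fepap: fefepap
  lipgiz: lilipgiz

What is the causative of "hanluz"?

wasuz and lipgiz both end in -z yet inflect differently (wasuzen, lilipgiz), so the final letter is not what conditions the rule; the last vowel is.
"hanluz" has last vowel 'u'. The stems whose last vowel is 'u' (wasuz → wasuzen, hensumtuz → hensumtuzen) add -en.
The other pattern: stems whose last vowel is 'a', 'i' or 'o' repeat the first consonant+vowel as a prefix.
So hanluz → hanluzen.

hanluzen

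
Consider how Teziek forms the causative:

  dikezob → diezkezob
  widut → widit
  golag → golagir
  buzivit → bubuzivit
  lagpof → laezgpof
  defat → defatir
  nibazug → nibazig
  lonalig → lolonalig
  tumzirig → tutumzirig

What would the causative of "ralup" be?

"ralup" has last vowel 'u'. The stems whose last vowel is 'u' (nibazug → nibazig, widut → widit) change the last vowel to 'i'.
The other patterns: stems whose last vowel is 'a' add -ir; stems whose last vowel is 'o' insert -ez- after the first vowel; stems whose last vowel is 'i' repeat the first consonant+vowel as a prefix.
So ralup → ralip.

ralip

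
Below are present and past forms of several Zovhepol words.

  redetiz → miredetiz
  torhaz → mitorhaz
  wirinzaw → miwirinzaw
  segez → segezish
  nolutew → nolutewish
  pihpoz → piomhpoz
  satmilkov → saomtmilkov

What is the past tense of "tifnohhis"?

"tifnohhis" has last vowel 'i'. The one such stem in the data (redetiz → miredetiz) adds the prefix mi-, so the same rule applies.
The other patterns: stems whose last vowel is 'o' insert -om- after the first vowel; stems whose last vowel is 'e' add -ish.
So tifnohhis → mitifnohhis.

mitifnohhis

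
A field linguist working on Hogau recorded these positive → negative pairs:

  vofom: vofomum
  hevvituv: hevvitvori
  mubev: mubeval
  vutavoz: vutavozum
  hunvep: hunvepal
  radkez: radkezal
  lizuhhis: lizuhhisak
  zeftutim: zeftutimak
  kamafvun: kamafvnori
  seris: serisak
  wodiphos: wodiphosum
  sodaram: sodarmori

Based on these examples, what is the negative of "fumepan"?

"fumepan" has last vowel 'a'. The one such stem in the data (sodaram → sodarmori) deletes the last vowel and adds -ori (as do kamafvun, hevvituv), so the same rule applies.
So fumepan → fumepnori.

fumepnori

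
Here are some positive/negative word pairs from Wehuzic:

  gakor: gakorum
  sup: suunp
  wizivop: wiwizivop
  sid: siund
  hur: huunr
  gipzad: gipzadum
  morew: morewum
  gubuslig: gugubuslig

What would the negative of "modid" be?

sid and gipzad both end in -d yet inflect differently (siund, gipzadum), so the final letter is not what conditions the rule; the number of vowels is.
"modid" has 2 vowels. The stems with 2 vowels (morew → morewum, gipzad → gipzadum, gakor → gakorum) add -um.
The other patterns: stems with 1 vowel insert -un- after the first vowel; stems with 3 vowels repeat the first consonant+vowel as a prefix.
So modid → modidum.

modidum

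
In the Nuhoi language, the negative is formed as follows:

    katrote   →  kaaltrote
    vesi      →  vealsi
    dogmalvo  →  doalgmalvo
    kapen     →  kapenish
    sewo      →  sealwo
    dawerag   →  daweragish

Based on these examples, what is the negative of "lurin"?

lurinish

"lurin" ends in a consonant. The stems ending in a consonant (dawerag → daweragish, kapen → kapenish) add -ish.
The other pattern: stems ending in a vowel insert -al- after the first vowel.
So lurin → lurinish.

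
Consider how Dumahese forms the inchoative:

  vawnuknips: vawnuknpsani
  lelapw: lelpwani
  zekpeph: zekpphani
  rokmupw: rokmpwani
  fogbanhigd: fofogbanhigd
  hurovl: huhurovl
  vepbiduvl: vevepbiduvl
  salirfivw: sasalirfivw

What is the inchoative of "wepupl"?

"wepupl" has second-to-last letter 'p'. The stems whose second-to-last letter is 'p' (vawnuknips → vawnuknpsani, lelapw → lelpwani, zekpeph → zekpphani) delete the last vowel and add -ani.
So wepupl → wepplani.

wepplani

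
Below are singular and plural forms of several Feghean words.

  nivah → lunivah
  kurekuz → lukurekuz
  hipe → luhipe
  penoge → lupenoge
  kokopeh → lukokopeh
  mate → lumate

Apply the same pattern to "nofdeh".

Every pair shown (nivah → lunivah, kurekuz → lukurekuz, hipe → luhipe, …) follows the same rule: add the prefix lu-.
So nofdeh → lunofdeh.

lunofdeh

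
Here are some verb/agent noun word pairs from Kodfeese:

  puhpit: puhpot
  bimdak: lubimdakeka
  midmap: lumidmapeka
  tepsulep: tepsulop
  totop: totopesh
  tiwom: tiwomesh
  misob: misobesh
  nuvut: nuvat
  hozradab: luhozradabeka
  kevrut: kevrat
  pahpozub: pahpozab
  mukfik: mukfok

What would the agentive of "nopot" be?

pahpozub and misob both end in -b yet inflect differently (pahpozab, misobesh), so the final letter is not what conditions the rule; the last vowel is.
"nopot" has last vowel 'o'. The stems whose last vowel is 'o' (misob → misobesh, totop → totopesh, tiwom → tiwomesh) add -esh.
So nopot → nopotesh.

nopotesh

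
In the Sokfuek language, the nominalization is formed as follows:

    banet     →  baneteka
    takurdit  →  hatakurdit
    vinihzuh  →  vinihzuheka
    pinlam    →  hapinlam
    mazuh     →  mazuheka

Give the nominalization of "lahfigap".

takurdit and banet both end in -t yet inflect differently (hatakurdit, baneteka), so the final letter is not what conditions the rule; the last vowel is.
"lahfigap" has last vowel 'a'. The one such stem in the data (pinlam → hapinlam) adds the prefix ha-, so the same rule applies.
So lahfigap → halahfigap.

halahfigap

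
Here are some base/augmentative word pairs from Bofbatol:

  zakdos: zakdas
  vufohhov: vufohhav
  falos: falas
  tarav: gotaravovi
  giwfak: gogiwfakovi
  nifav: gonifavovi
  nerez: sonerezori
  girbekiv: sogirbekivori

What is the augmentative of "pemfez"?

sopemfezori

"pemfez" has last vowel 'e'. The one such stem in the data (nerez → sonerezori) adds so- … -ori around the stem, so the same rule applies.
The other patterns: stems whose last vowel is 'o' change the last vowel to 'a'; stems whose last vowel is 'a' add go- … -ovi around the stem.
So pemfez → sopemfezori.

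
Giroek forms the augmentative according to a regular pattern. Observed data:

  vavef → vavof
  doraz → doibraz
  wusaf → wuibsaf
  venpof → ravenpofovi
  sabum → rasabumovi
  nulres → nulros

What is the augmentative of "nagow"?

"nagow" has last vowel 'o'. The one such stem in the data (venpof → ravenpofovi) adds ra- … -ovi around the stem, so the same rule applies.
The other patterns: stems whose last vowel is 'a' insert -ib- after the first vowel; stems whose last vowel is 'e' change the last vowel to 'o'.
So nagow → ranagowovi.

ranagowovi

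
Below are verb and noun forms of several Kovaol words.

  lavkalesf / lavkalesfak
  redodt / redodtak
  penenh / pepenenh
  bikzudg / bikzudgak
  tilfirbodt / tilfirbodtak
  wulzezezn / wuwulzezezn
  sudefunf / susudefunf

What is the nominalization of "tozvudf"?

tozvudfak

lavkalesf and sudefunf both end in -f yet inflect differently (lavkalesfak, susudefunf), so the final letter is not what conditions the rule; the second-to-last letter is.
"tozvudf" has second-to-last letter 'd'. The stems whose second-to-last letter is 'd' (redodt → redodtak, bikzudg → bikzudgak, tilfirbodt → tilfirbodtak) add -ak.
So tozvudf → tozvudfak.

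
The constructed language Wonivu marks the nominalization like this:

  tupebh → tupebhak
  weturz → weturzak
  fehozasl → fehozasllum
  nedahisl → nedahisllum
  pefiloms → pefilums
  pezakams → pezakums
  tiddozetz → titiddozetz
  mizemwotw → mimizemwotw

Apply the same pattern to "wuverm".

wuvermak

weturz and tiddozetz both end in -z yet inflect differently (weturzak, titiddozetz), so the final letter is not what conditions the rule; the second-to-last letter is.
"wuverm" has second-to-last letter 'r'. The one such stem in the data (weturz → weturzak) adds -ak, so the same rule applies.
The other patterns: stems whose second-to-last letter is 's' double the final consonant and add -um; stems whose second-to-last letter is 'm' change the last vowel to 'u'; stems whose second-to-last letter is 't' repeat the first consonant+vowel as a prefix.
So wuverm → wuvermak.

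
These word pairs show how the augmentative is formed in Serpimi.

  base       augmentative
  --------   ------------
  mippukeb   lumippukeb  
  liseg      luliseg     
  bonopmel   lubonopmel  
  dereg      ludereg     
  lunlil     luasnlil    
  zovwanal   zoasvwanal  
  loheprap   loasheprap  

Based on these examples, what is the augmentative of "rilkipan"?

bonopmel and lunlil both end in -l yet inflect differently (lubonopmel, luasnlil), so the final letter is not what conditions the rule; the last vowel is.
"rilkipan" has last vowel 'a'. The stems whose last vowel is 'a' (zovwanal → zoasvwanal, loheprap → loasheprap) insert -as- after the first vowel.
The other pattern: stems whose last vowel is 'e' add the prefix lu-.
So rilkipan → riaslkipan.

riaslkipan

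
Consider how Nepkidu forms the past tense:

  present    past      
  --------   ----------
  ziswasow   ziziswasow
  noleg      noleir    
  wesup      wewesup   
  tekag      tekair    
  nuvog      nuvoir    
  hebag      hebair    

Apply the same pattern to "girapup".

gigirapup

nuvog and ziswasow both have last vowel 'o' yet inflect differently (nuvoir, ziziswasow), so the last vowel is not what conditions the rule; the final letter is.
"girapup" ends in -p. The one such stem in the data (wesup → wewesup) repeats the first consonant+vowel as a prefix (as does ziswasow), so the same rule applies.
The other pattern: stems ending in -g drop the final letter and add -ir.
So girapup → gigirapup.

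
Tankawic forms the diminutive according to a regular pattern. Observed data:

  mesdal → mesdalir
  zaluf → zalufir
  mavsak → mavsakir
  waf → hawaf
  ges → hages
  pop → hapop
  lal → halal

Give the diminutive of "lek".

zaluf and waf both end in -f yet inflect differently (zalufir, hawaf), so the final letter is not what conditions the rule; the number of vowels is.
"lek" has 1 vowel. The stems with 1 vowel (waf → hawaf, ges → hages, pop → hapop) add the prefix ha-.
So lek → halek.

halek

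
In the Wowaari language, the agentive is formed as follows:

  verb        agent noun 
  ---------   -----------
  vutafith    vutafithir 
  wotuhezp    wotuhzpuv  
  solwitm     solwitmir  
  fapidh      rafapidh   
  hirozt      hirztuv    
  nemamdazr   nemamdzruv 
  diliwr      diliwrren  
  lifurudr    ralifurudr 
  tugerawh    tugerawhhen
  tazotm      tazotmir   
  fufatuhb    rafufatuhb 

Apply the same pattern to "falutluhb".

"falutluhb" has second-to-last letter 'h'. The one such stem in the data (fufatuhb → rafufatuhb) adds the prefix ra-, so the same rule applies.
So falutluhb → rafalutluhb.

rafalutluhb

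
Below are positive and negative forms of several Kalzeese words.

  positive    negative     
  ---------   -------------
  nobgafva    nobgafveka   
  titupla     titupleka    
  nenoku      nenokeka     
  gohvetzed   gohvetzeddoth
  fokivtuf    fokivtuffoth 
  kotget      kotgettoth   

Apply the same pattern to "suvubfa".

nenoku and fokivtuf both have last vowel 'u' yet inflect differently (nenokeka, fokivtuffoth), so the last vowel is not what conditions the rule; whether the stem ends in a vowel or a consonant is.
"suvubfa" ends in a vowel. The stems ending in a vowel (nobgafva → nobgafveka, titupla → titupleka, nenoku → nenokeka) drop the final letter and add -eka.
So suvubfa → suvubfeka.

suvubfeka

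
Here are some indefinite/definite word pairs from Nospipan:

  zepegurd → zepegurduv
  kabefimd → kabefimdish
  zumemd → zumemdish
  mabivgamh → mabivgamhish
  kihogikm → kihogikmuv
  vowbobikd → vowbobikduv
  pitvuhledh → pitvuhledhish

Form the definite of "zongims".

zongimsish

zumemd and vowbobikd both end in -d yet inflect differently (zumemdish, vowbobikduv), so the final letter is not what conditions the rule; the second-to-last letter is.
"zongims" has second-to-last letter 'm'. The stems whose second-to-last letter is 'm' (zumemd → zumemdish, mabivgamh → mabivgamhish, kabefimd → kabefimdish) add -ish.
The other pattern: stems whose second-to-last letter is 'k' or 'r' add -uv.
So zongims → zongimsish.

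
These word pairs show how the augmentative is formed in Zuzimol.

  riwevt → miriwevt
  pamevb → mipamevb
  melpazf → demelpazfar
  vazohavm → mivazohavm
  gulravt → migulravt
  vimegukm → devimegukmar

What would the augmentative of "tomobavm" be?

mitomobavm

vazohavm and vimegukm both end in -m yet inflect differently (mivazohavm, devimegukmar), so the final letter is not what conditions the rule; the second-to-last letter is.
"tomobavm" has second-to-last letter 'v'. The stems whose second-to-last letter is 'v' (vazohavm → mivazohavm, pamevb → mipamevb, gulravt → migulravt) add the prefix mi-.
So tomobavm → mitomobavm.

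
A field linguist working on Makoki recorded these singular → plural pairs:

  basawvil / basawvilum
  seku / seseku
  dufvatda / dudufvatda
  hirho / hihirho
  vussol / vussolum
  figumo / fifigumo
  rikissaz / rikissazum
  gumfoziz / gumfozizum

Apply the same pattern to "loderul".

loderulum

vussol and figumo both have last vowel 'o' yet inflect differently (vussolum, fifigumo), so the last vowel is not what conditions the rule; whether the stem ends in a vowel or a consonant is.
"loderul" ends in a consonant. The stems ending in a consonant (gumfoziz → gumfozizum, rikissaz → rikissazum, vussol → vussolum) add -um.
The other pattern: stems ending in a vowel repeat the first consonant+vowel as a prefix.
So loderul → loderulum.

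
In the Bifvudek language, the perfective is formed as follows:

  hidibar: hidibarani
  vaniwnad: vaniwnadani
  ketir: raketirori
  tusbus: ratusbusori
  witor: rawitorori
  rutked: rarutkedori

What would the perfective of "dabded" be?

"dabded" has 2 vowels. The stems with 2 vowels (ketir → raketirori, tusbus → ratusbusori, witor → rawitorori) add ra- … -ori around the stem.
The other pattern: stems with 3 vowels add -ani.
So dabded → radabdedori.

radabdedori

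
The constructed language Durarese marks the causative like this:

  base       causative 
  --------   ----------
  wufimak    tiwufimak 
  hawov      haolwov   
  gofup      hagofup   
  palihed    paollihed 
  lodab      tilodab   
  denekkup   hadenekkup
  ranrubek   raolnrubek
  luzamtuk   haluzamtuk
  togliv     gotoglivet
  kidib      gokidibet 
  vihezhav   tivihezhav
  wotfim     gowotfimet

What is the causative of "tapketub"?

hatapketub

ranrubek and luzamtuk both end in -k yet inflect differently (raolnrubek, haluzamtuk), so the final letter is not what conditions the rule; the last vowel is.
"tapketub" has last vowel 'u'. The stems whose last vowel is 'u' (gofup → hagofup, denekkup → hadenekkup, luzamtuk → haluzamtuk) add the prefix ha-.
The other patterns: stems whose last vowel is 'e' or 'o' insert -ol- after the first vowel; stems whose last vowel is 'i' add go- … -et around the stem; stems whose last vowel is 'a' add the prefix ti-.
So tapketub → hatapketub.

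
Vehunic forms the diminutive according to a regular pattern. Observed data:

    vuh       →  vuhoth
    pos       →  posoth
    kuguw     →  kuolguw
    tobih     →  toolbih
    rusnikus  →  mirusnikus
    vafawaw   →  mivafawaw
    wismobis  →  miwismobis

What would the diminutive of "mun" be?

munoth

"mun" has 1 vowel. The stems with 1 vowel (vuh → vuhoth, pos → posoth) add -oth.
So mun → munoth.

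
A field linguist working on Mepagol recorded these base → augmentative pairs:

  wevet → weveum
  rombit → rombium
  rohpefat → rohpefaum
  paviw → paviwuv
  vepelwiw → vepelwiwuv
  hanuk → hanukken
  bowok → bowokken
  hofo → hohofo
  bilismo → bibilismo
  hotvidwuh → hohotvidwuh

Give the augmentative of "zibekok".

zibekokken

rombit and paviw both have last vowel 'i' yet inflect differently (rombium, paviwuv), so the last vowel is not what conditions the rule; the final letter is.
"zibekok" ends in -k. The stems ending in -k (hanuk → hanukken, bowok → bowokken) double the final consonant and add -en.
So zibekok → zibekokken.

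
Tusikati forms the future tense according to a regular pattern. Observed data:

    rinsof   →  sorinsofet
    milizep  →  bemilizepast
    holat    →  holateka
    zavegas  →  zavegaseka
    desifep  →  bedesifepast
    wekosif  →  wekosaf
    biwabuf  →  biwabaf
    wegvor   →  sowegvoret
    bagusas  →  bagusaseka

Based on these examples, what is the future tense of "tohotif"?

"tohotif" has last vowel 'i'. The one such stem in the data (wekosif → wekosaf) changes the last vowel to 'a' (as does biwabuf), so the same rule applies.
The other patterns: stems whose last vowel is 'a' add -eka; stems whose last vowel is 'o' add so- … -et around the stem; stems whose last vowel is 'e' add be- … -ast around the stem.
So tohotif → tohotaf.

tohotaf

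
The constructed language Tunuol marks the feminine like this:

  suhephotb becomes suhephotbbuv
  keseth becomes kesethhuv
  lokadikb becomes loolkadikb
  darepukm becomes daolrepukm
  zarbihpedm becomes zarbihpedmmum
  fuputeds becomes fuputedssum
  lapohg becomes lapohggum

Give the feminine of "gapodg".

"gapodg" has second-to-last letter 'd'. The stems whose second-to-last letter is 'd' (zarbihpedm → zarbihpedmmum, fuputeds → fuputedssum) double the final consonant and add -um.
The other patterns: stems whose second-to-last letter is 't' double the final consonant and add -uv; stems whose second-to-last letter is 'k' insert -ol- after the first vowel.
So gapodg → gapodggum.

gapodggum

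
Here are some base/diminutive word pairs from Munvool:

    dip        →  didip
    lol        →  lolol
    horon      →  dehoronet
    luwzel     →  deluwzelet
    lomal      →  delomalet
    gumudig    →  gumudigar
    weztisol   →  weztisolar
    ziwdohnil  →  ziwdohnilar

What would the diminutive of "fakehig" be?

lol and luwzel both end in -l yet inflect differently (lolol, deluwzelet), so the final letter is not what conditions the rule; the number of vowels is.
"fakehig" has 3 vowels. The stems with 3 vowels (gumudig → gumudigar, weztisol → weztisolar, ziwdohnil → ziwdohnilar) add -ar.
The other patterns: stems with 1 vowel repeat the first consonant+vowel as a prefix; stems with 2 vowels add de- … -et around the stem.
So fakehig → fakehigar.

fakehigar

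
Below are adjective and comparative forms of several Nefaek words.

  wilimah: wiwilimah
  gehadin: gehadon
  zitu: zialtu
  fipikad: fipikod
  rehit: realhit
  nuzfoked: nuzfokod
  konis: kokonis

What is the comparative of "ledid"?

ledod

rehit and gehadin both have last vowel 'i' yet inflect differently (realhit, gehadon), so the last vowel is not what conditions the rule; the final letter is.
"ledid" ends in -d. The stems ending in -d (nuzfoked → nuzfokod, fipikad → fipikod) change the last vowel to 'o'.
The other patterns: stems ending in -t or -u insert -al- after the first vowel; stems ending in -h or -s repeat the first consonant+vowel as a prefix.
So ledid → ledod.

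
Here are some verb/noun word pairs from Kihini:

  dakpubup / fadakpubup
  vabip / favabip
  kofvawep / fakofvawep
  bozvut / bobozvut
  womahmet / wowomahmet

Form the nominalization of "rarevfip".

"rarevfip" ends in -p. The stems ending in -p (vabip → favabip, dakpubup → fadakpubup, kofvawep → fakofvawep) add the prefix fa-.
So rarevfip → fararevfip.

fararevfip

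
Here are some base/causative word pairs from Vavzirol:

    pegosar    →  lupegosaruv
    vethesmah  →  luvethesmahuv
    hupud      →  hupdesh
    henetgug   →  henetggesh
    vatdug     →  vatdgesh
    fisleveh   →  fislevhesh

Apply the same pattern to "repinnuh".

"repinnuh" has last vowel 'u'. The stems whose last vowel is 'u' (hupud → hupdesh, henetgug → henetggesh, vatdug → vatdgesh) delete the last vowel and add -esh.
The other pattern: stems whose last vowel is 'a' add lu- … -uv around the stem.
So repinnuh → repinnhesh.

repinnhesh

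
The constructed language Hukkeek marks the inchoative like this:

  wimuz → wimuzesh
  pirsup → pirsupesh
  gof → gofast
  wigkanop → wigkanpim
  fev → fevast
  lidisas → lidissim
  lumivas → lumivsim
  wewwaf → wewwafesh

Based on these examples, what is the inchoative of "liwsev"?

liwsevesh

gof and wewwaf both end in -f yet inflect differently (gofast, wewwafesh), so the final letter is not what conditions the rule; the number of vowels is.
"liwsev" has 2 vowels. The stems with 2 vowels (wimuz → wimuzesh, pirsup → pirsupesh, wewwaf → wewwafesh) add -esh.
The other patterns: stems with 1 vowel add -ast; stems with 3 vowels delete the last vowel and add -im.
So liwsev → liwsevesh.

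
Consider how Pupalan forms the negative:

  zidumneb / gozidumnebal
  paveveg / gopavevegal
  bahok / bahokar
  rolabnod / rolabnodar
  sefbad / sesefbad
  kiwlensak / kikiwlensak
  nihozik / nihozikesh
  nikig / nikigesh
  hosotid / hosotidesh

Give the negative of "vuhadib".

vuhadibesh

rolabnod and sefbad both end in -d yet inflect differently (rolabnodar, sesefbad), so the final letter is not what conditions the rule; the last vowel is.
"vuhadib" has last vowel 'i'. The stems whose last vowel is 'i' (nihozik → nihozikesh, nikig → nikigesh, hosotid → hosotidesh) add -esh.
The other patterns: stems whose last vowel is 'e' add go- … -al around the stem; stems whose last vowel is 'o' add -ar; stems whose last vowel is 'a' repeat the first consonant+vowel as a prefix.
So vuhadib → vuhadibesh.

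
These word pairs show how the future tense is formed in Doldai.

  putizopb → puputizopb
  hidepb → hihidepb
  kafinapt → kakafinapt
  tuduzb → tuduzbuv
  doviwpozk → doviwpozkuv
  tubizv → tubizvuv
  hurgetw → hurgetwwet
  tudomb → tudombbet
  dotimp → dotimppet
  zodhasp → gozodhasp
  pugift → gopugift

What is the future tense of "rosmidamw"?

putizopb and tuduzb both end in -b yet inflect differently (puputizopb, tuduzbuv), so the final letter is not what conditions the rule; the second-to-last letter is.
"rosmidamw" has second-to-last letter 'm'. The stems whose second-to-last letter is 'm' (tudomb → tudombbet, dotimp → dotimppet) double the final consonant and add -et.
The other patterns: stems whose second-to-last letter is 'p' repeat the first consonant+vowel as a prefix; stems whose second-to-last letter is 'z' add -uv; stems whose second-to-last letter is 'f' or 's' add the prefix go-.
So rosmidamw → rosmidamwwet.

rosmidamwwet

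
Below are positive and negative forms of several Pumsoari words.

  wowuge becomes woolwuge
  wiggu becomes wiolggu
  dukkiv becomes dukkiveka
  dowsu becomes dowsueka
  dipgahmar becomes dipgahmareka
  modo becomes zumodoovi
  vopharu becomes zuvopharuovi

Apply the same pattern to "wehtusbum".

weolhtusbum

wiggu and dowsu both end in -u yet inflect differently (wiolggu, dowsueka), so the final letter is not what conditions the rule; the first letter is.
"wehtusbum" begins with w-. The stems beginning with w- (wowuge → woolwuge, wiggu → wiolggu) insert -ol- after the first vowel.
So wehtusbum → weolhtusbum.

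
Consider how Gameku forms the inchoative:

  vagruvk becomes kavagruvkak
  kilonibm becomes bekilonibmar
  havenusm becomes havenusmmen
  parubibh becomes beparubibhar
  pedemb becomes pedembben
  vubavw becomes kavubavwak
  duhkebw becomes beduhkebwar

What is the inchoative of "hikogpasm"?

hikogpasmmen

duhkebw and vubavw both end in -w yet inflect differently (beduhkebwar, kavubavwak), so the final letter is not what conditions the rule; the second-to-last letter is.
"hikogpasm" has second-to-last letter 's'. The one such stem in the data (havenusm → havenusmmen) doubles the final consonant and adds -en (as does pedemb), so the same rule applies.
The other patterns: stems whose second-to-last letter is 'b' add be- … -ar around the stem; stems whose second-to-last letter is 'v' add ka- … -ak around the stem.
So hikogpasm → hikogpasmmen.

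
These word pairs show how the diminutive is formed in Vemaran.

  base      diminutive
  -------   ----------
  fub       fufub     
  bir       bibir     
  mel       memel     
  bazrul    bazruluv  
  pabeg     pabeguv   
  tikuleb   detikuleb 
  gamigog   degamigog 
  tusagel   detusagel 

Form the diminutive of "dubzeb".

mel and bazrul both end in -l yet inflect differently (memel, bazruluv), so the final letter is not what conditions the rule; the number of vowels is.
"dubzeb" has 2 vowels. The stems with 2 vowels (bazrul → bazruluv, pabeg → pabeguv) add -uv.
So dubzeb → dubzebuv.

dubzebuv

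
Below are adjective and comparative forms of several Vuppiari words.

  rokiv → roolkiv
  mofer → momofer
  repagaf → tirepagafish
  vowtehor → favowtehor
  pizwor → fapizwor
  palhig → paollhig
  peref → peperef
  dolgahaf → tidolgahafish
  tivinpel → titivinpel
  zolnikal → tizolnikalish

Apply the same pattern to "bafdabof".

fabafdabof

mofer and pizwor both end in -r yet inflect differently (momofer, fapizwor), so the final letter is not what conditions the rule; the last vowel is.
"bafdabof" has last vowel 'o'. The stems whose last vowel is 'o' (pizwor → fapizwor, vowtehor → favowtehor) add the prefix fa-.
So bafdabof → fabafdabof.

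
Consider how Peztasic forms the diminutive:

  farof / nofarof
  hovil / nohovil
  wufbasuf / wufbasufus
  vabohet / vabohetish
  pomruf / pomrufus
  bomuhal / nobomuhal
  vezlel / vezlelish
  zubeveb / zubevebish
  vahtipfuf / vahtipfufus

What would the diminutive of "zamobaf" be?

vezlel and bomuhal both end in -l yet inflect differently (vezlelish, nobomuhal), so the final letter is not what conditions the rule; the last vowel is.
"zamobaf" has last vowel 'a'. The one such stem in the data (bomuhal → nobomuhal) adds the prefix no-, so the same rule applies.
The other patterns: stems whose last vowel is 'e' add -ish; stems whose last vowel is 'u' add -us.
So zamobaf → nozamobaf.

nozamobaf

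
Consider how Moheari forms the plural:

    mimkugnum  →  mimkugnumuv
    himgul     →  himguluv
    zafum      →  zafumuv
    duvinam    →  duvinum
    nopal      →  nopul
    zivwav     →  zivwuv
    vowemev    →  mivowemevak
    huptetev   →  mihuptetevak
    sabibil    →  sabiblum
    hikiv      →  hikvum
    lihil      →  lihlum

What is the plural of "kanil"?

"kanil" has last vowel 'i'. The stems whose last vowel is 'i' (sabibil → sabiblum, hikiv → hikvum, lihil → lihlum) delete the last vowel and add -um.
So kanil → kanlum.

kanlum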